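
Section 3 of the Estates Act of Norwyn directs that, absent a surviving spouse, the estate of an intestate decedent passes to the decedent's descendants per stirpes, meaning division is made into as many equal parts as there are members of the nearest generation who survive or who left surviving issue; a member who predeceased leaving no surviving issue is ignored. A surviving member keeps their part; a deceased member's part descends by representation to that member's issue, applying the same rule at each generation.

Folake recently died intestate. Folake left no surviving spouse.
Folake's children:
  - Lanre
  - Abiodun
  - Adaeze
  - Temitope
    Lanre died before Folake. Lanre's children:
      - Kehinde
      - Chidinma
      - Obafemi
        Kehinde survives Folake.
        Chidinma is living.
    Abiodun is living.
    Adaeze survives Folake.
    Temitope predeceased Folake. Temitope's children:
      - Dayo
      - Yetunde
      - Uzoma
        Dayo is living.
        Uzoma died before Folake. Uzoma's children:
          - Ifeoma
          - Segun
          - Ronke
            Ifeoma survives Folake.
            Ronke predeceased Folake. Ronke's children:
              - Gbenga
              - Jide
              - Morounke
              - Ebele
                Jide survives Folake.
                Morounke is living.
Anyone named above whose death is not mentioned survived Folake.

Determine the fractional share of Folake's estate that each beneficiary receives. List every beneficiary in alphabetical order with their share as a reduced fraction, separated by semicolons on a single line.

There is no surviving spouse, so the entire estate passes to Folake's descendants per stirpes.
The estate is divided into 4 equal shares of 1/4 among Lanre, Abiodun, Adaeze, Temitope.
Lanre predeceased; the 1/4 allotted to Lanre's branch passes to Lanre's issue by representation.
The 1/4 is divided into 3 equal shares of 1/12 among Kehinde, Chidinma, Obafemi.
Kehinde is living and takes 1/12.
Chidinma is living and takes 1/12.
Obafemi is living and takes 1/12.
Abiodun is living and takes 1/4.
Adaeze is living and takes 1/4.
Temitope predeceased; the 1/4 allotted to Temitope's branch passes to Temitope's issue by representation.
The 1/4 is divided into 3 equal shares of 1/12 among Dayo, Yetunde, Uzoma.
Dayo is living and takes 1/12.
Yetunde is living and takes 1/12.
Uzoma predeceased; the 1/12 allotted to Uzoma's branch passes to Uzoma's issue by representation.
The 1/12 is divided into 3 equal shares of 1/36 among Ifeoma, Segun, Ronke.
Ifeoma is living and takes 1/36.
Segun is living and takes 1/36.
Ronke predeceased; the 1/36 allotted to Ronke's branch passes to Ronke's issue by representation.
The 1/36 is divided into 4 equal shares of 1/144 among Gbenga, Jide, Morounke, Ebele.
Gbenga is living and takes 1/144.
Jide is living and takes 1/144.
Morounke is living and takes 1/144.
Ebele is living and takes 1/144.

Abiodun 1/4; Adaeze 1/4; Chidinma 1/12; Dayo 1/12; Ebele 1/144; Gbenga 1/144; Ifeoma 1/36; Jide 1/144; Kehinde 1/12; Morounke 1/144; Obafemi 1/12; Segun 1/36; Yetunde 1/12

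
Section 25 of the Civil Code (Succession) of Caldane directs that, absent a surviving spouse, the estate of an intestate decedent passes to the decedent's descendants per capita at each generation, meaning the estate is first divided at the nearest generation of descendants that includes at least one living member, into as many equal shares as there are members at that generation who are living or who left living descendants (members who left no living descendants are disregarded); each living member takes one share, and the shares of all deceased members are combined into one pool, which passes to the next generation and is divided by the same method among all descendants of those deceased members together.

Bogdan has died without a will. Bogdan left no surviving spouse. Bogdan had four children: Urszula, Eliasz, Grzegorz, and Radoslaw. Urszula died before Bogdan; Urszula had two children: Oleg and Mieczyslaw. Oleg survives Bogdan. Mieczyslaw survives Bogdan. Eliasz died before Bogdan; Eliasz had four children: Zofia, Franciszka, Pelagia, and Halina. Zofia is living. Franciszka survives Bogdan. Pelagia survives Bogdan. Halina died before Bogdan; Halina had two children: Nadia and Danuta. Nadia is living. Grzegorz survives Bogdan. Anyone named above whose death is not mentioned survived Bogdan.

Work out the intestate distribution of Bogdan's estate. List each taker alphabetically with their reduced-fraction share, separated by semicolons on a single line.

Danuta 1/24; Franciszka 1/12; Grzegorz 1/4; Mieczyslaw 1/12; Nadia 1/24; Oleg 1/12; Pelagia 1/12; Radoslaw 1/4; Zofia 1/12

There is no surviving spouse, so the entire estate passes to Bogdan's descendants per capita at each generation.
At generation 1 (Urszula, Eliasz, Grzegorz, Radoslaw) there are 4 shares of (1)/4 = 1/4 each.
Living: Grzegorz and Radoslaw — each takes 1/4.
Deceased: Urszula and Eliasz. Their combined 1/2 is pooled and carried to generation 2.
At generation 2 (Oleg, Mieczyslaw, Zofia, Franciszka, Pelagia, Halina) there are 6 shares of (1/2)/6 = 1/12 each.
Living: Oleg, Mieczyslaw, Zofia, Franciszka, and Pelagia — each takes 1/12.
Deceased: Halina. That 1/12 share is carried to generation 3.
At generation 3 (Nadia, Danuta) there are 2 shares of (1/12)/2 = 1/24 each.
Living: Nadia and Danuta — each takes 1/24.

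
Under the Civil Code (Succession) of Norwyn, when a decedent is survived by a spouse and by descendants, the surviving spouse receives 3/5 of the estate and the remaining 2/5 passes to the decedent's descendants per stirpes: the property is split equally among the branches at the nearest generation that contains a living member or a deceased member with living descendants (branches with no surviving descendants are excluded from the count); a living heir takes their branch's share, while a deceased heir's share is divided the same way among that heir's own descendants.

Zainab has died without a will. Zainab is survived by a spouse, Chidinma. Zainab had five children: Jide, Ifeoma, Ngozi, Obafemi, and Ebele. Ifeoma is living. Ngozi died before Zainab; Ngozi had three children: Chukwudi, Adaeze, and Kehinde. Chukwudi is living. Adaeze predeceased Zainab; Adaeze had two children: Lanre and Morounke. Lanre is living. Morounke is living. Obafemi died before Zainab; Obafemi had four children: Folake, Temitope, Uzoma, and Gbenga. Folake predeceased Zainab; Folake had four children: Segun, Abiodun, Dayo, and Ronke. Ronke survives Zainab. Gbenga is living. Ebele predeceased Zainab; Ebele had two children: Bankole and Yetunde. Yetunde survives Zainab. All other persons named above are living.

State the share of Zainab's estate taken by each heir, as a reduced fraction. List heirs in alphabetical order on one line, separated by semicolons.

Abiodun 1/200; Bankole 1/25; Chidinma 3/5; Chukwudi 2/75; Dayo 1/200; Gbenga 1/50; Ifeoma 2/25; Jide 2/25; Kehinde 2/75; Lanre 1/75; Morounke 1/75; Ronke 1/200; Segun 1/200; Temitope 1/50; Uzoma 1/50; Yetunde 1/25

Chidinma, as surviving spouse, takes 3/5.
The remaining 2/5 passes to Zainab's descendants per stirpes.
The 2/5 is divided into 5 equal shares of 2/25 among Jide, Ifeoma, Ngozi, Obafemi, Ebele.
Jide is living and takes 2/25.
Ifeoma is living and takes 2/25.
Ngozi predeceased; the 2/25 allotted to Ngozi's branch passes to Ngozi's issue by representation.
The 2/25 is divided into 3 equal shares of 2/75 among Chukwudi, Adaeze, Kehinde.
Chukwudi is living and takes 2/75.
Adaeze predeceased; the 2/75 allotted to Adaeze's branch passes to Adaeze's issue by representation.
The 2/75 is divided into 2 equal shares of 1/75 among Lanre, Morounke.
Lanre is living and takes 1/75.
Morounke is living and takes 1/75.
Kehinde is living and takes 2/75.
Obafemi predeceased; the 2/25 allotted to Obafemi's branch passes to Obafemi's issue by representation.
The 2/25 is divided into 4 equal shares of 1/50 among Folake, Temitope, Uzoma, Gbenga.
Folake predeceased; the 1/50 allotted to Folake's branch passes to Folake's issue by representation.
The 1/50 is divided into 4 equal shares of 1/200 among Segun, Abiodun, Dayo, Ronke.
Segun is living and takes 1/200.
Abiodun is living and takes 1/200.
Dayo is living and takes 1/200.
Ronke is living and takes 1/200.
Temitope is living and takes 1/50.
Uzoma is living and takes 1/50.
Gbenga is living and takes 1/50.
Ebele predeceased; the 2/25 allotted to Ebele's branch passes to Ebele's issue by representation.
The 2/25 is divided into 2 equal shares of 1/25 among Bankole, Yetunde.
Bankole is living and takes 1/25.
Yetunde is living and takes 1/25.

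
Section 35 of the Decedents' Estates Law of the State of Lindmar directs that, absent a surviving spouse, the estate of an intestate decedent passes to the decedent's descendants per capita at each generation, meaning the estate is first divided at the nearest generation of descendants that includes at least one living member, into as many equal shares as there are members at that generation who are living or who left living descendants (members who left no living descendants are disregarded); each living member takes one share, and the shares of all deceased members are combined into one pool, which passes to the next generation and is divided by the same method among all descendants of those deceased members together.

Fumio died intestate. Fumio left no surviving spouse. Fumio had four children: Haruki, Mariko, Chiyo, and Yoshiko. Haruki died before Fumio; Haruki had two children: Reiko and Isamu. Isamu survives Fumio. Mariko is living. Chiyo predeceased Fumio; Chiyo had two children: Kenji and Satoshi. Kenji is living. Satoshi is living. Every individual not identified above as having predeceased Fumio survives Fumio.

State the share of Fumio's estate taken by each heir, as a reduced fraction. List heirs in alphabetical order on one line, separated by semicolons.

There is no surviving spouse, so the entire estate passes to Fumio's descendants per capita at each generation.
At generation 1 (Haruki, Mariko, Chiyo, Yoshiko) there are 4 shares of (1)/4 = 1/4 each.
Living: Mariko and Yoshiko — each takes 1/4.
Deceased: Haruki and Chiyo. Their combined 1/2 is pooled and carried to generation 2.
At generation 2 (Reiko, Isamu, Kenji, Satoshi) there are 4 shares of (1/2)/4 = 1/8 each.
Living: Reiko, Isamu, Kenji, and Satoshi — each takes 1/8.

Isamu 1/8; Kenji 1/8; Mariko 1/4; Reiko 1/8; Satoshi 1/8; Yoshiko 1/4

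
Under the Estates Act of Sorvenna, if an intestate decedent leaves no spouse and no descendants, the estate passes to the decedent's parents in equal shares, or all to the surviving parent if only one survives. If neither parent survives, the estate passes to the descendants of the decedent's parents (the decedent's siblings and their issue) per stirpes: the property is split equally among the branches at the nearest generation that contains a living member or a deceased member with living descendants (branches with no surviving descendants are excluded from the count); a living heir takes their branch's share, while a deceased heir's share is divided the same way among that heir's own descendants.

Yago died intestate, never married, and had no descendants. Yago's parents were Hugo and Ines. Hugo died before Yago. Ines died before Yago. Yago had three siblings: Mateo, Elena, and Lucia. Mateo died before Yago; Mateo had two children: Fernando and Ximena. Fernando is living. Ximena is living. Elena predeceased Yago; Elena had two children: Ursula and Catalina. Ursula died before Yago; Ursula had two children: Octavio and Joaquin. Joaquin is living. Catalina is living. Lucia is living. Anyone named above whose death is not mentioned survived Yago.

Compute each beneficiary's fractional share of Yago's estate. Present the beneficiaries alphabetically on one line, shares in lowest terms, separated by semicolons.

Catalina 1/6; Fernando 1/6; Joaquin 1/12; Lucia 1/3; Octavio 1/12; Ximena 1/6

Neither parent survives and there are no descendants, so the estate passes to Yago's siblings and their issue per stirpes.
The estate is divided into 3 equal shares of 1/3 among Mateo, Elena, Lucia.
Mateo predeceased; the 1/3 allotted to Mateo's branch passes to Mateo's issue by representation.
The 1/3 is divided into 2 equal shares of 1/6 among Fernando, Ximena.
Fernando is living and takes 1/6.
Ximena is living and takes 1/6.
Elena predeceased; the 1/3 allotted to Elena's branch passes to Elena's issue by representation.
The 1/3 is divided into 2 equal shares of 1/6 among Ursula, Catalina.
Ursula predeceased; the 1/6 allotted to Ursula's branch passes to Ursula's issue by representation.
The 1/6 is divided into 2 equal shares of 1/12 among Octavio, Joaquin.
Octavio is living and takes 1/12.
Joaquin is living and takes 1/12.
Catalina is living and takes 1/6.
Lucia is living and takes 1/3.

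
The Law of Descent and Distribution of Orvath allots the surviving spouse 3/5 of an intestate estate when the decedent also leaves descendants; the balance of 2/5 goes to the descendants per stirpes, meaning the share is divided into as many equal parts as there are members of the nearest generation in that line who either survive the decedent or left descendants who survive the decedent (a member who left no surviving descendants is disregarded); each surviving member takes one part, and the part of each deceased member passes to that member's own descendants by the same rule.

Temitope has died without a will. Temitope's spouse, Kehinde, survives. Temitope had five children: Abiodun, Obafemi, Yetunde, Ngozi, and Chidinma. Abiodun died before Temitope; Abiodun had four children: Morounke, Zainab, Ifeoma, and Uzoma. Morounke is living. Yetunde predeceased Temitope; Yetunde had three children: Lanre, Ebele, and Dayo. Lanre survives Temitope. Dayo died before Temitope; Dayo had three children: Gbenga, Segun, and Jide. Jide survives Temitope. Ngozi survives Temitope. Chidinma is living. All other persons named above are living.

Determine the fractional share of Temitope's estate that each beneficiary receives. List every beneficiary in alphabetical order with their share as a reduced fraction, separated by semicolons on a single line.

Kehinde, as surviving spouse, takes 3/5.
The remaining 2/5 passes to Temitope's descendants per stirpes.
The 2/5 is divided into 5 equal shares of 2/25 among Abiodun, Obafemi, Yetunde, Ngozi, Chidinma.
Abiodun predeceased; the 2/25 allotted to Abiodun's branch passes to Abiodun's issue by representation.
The 2/25 is divided into 4 equal shares of 1/50 among Morounke, Zainab, Ifeoma, Uzoma.
Morounke is living and takes 1/50.
Zainab is living and takes 1/50.
Ifeoma is living and takes 1/50.
Uzoma is living and takes 1/50.
Obafemi is living and takes 2/25.
Yetunde predeceased; the 2/25 allotted to Yetunde's branch passes to Yetunde's issue by representation.
The 2/25 is divided into 3 equal shares of 2/75 among Lanre, Ebele, Dayo.
Lanre is living and takes 2/75.
Ebele is living and takes 2/75.
Dayo predeceased; the 2/75 allotted to Dayo's branch passes to Dayo's issue by representation.
The 2/75 is divided into 3 equal shares of 2/225 among Gbenga, Segun, Jide.
Gbenga is living and takes 2/225.
Segun is living and takes 2/225.
Jide is living and takes 2/225.
Ngozi is living and takes 2/25.
Chidinma is living and takes 2/25.

Chidinma 2/25; Ebele 2/75; Gbenga 2/225; Ifeoma 1/50; Jide 2/225; Kehinde 3/5; Lanre 2/75; Morounke 1/50; Ngozi 2/25; Obafemi 2/25; Segun 2/225; Uzoma 1/50; Zainab 1/50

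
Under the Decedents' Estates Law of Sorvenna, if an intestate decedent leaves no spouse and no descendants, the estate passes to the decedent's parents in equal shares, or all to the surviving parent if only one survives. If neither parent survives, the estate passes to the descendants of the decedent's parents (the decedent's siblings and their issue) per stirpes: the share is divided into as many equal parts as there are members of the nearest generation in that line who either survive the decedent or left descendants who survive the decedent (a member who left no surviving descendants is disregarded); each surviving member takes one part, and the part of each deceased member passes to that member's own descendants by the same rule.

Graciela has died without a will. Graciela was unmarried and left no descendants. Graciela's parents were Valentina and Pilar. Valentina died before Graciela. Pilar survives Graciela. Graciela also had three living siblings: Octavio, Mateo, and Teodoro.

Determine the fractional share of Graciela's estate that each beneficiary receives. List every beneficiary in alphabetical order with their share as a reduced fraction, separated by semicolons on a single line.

Only one parent, Pilar, survives, so Pilar takes the entire estate. The siblings take nothing because a surviving parent has priority.

Pilar 1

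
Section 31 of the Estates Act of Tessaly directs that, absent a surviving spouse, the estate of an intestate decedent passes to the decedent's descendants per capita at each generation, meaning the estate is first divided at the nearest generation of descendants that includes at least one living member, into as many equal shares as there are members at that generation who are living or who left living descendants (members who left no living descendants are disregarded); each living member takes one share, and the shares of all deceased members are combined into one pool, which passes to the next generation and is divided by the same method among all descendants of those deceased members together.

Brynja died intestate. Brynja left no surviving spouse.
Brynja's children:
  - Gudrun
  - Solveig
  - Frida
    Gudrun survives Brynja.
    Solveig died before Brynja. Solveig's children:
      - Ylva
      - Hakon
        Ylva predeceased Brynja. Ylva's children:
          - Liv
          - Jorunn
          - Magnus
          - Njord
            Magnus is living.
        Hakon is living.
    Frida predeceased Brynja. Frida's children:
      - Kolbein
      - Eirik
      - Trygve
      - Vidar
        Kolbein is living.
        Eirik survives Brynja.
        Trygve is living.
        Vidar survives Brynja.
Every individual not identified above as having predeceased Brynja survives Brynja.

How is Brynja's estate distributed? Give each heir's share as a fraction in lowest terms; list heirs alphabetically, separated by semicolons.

Eirik 1/9; Gudrun 1/3; Hakon 1/9; Jorunn 1/36; Kolbein 1/9; Liv 1/36; Magnus 1/36; Njord 1/36; Trygve 1/9; Vidar 1/9

There is no surviving spouse, so the entire estate passes to Brynja's descendants per capita at each generation.
At generation 1 (Gudrun, Solveig, Frida) there are 3 shares of (1)/3 = 1/3 each.
Living: Gudrun — each takes 1/3.
Deceased: Solveig and Frida. Their combined 2/3 is pooled and carried to generation 2.
At generation 2 (Ylva, Hakon, Kolbein, Eirik, Trygve, Vidar) there are 6 shares of (2/3)/6 = 1/9 each.
Living: Hakon, Kolbein, Eirik, Trygve, and Vidar — each takes 1/9.
Deceased: Ylva. That 1/9 share is carried to generation 3.
At generation 3 (Liv, Jorunn, Magnus, Njord) there are 4 shares of (1/9)/4 = 1/36 each.
Living: Liv, Jorunn, Magnus, and Njord — each takes 1/36.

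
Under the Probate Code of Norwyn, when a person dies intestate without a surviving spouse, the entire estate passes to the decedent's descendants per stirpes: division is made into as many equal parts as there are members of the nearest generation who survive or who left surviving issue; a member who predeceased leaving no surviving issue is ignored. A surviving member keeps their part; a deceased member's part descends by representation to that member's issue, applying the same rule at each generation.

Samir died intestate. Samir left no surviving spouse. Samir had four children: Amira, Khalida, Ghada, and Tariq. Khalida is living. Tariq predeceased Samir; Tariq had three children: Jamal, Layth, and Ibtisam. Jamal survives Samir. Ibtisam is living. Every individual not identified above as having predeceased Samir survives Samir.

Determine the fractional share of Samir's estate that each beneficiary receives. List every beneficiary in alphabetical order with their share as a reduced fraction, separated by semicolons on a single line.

Amira 1/4; Ghada 1/4; Ibtisam 1/12; Jamal 1/12; Khalida 1/4; Layth 1/12

There is no surviving spouse, so the entire estate passes to Samir's descendants per stirpes.
The estate is divided into 4 equal shares of 1/4 among Amira, Khalida, Ghada, Tariq.
Amira is living and takes 1/4.
Khalida is living and takes 1/4.
Ghada is living and takes 1/4.
Tariq predeceased; the 1/4 allotted to Tariq's branch passes to Tariq's issue by representation.
The 1/4 is divided into 3 equal shares of 1/12 among Jamal, Layth, Ibtisam.
Jamal is living and takes 1/12.
Layth is living and takes 1/12.
Ibtisam is living and takes 1/12.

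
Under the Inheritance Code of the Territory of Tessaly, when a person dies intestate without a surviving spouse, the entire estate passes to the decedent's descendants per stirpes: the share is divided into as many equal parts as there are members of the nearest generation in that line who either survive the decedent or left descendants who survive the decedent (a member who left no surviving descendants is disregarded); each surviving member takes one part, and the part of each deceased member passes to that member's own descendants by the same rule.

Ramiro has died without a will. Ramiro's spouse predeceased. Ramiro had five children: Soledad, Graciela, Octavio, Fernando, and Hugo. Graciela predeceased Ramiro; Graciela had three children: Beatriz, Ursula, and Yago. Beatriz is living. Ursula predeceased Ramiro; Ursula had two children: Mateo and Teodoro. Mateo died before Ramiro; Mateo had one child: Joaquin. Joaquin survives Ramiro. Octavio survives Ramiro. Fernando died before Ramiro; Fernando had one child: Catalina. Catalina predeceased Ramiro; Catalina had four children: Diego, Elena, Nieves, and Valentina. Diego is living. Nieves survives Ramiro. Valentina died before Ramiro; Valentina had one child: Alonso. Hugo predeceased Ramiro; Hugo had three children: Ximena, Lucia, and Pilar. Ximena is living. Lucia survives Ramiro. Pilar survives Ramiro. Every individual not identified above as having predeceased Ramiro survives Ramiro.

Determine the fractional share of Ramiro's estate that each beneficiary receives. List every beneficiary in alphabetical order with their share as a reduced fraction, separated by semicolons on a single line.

There is no surviving spouse, so the entire estate passes to Ramiro's descendants per stirpes.
The estate is divided into 5 equal shares of 1/5 among Soledad, Graciela, Octavio, Fernando, Hugo.
Soledad is living and takes 1/5.
Graciela predeceased; the 1/5 allotted to Graciela's branch passes to Graciela's issue by representation.
The 1/5 is divided into 3 equal shares of 1/15 among Beatriz, Ursula, Yago.
Beatriz is living and takes 1/15.
Ursula predeceased; the 1/15 allotted to Ursula's branch passes to Ursula's issue by representation.
The 1/15 is divided into 2 equal shares of 1/30 among Mateo, Teodoro.
Mateo predeceased; the 1/30 allotted to Mateo's branch passes to Mateo's issue by representation.
Joaquin is the sole taker at this level and receives the full 1/30.
Teodoro is living and takes 1/30.
Yago is living and takes 1/15.
Octavio is living and takes 1/5.
Fernando predeceased; the 1/5 allotted to Fernando's branch passes to Fernando's issue by representation.
Catalina's line is the sole branch at this level, so the full 1/5 passes to Catalina's issue by representation.
The 1/5 is divided into 4 equal shares of 1/20 among Diego, Elena, Nieves, Valentina.
Diego is living and takes 1/20.
Elena is living and takes 1/20.
Nieves is living and takes 1/20.
Valentina predeceased; the 1/20 allotted to Valentina's branch passes to Valentina's issue by representation.
Alonso is the sole taker at this level and receives the full 1/20.
Hugo predeceased; the 1/5 allotted to Hugo's branch passes to Hugo's issue by representation.
The 1/5 is divided into 3 equal shares of 1/15 among Ximena, Lucia, Pilar.
Ximena is living and takes 1/15.
Lucia is living and takes 1/15.
Pilar is living and takes 1/15.

Alonso 1/20; Beatriz 1/15; Diego 1/20; Elena 1/20; Joaquin 1/30; Lucia 1/15; Nieves 1/20; Octavio 1/5; Pilar 1/15; Soledad 1/5; Teodoro 1/30; Ximena 1/15; Yago 1/15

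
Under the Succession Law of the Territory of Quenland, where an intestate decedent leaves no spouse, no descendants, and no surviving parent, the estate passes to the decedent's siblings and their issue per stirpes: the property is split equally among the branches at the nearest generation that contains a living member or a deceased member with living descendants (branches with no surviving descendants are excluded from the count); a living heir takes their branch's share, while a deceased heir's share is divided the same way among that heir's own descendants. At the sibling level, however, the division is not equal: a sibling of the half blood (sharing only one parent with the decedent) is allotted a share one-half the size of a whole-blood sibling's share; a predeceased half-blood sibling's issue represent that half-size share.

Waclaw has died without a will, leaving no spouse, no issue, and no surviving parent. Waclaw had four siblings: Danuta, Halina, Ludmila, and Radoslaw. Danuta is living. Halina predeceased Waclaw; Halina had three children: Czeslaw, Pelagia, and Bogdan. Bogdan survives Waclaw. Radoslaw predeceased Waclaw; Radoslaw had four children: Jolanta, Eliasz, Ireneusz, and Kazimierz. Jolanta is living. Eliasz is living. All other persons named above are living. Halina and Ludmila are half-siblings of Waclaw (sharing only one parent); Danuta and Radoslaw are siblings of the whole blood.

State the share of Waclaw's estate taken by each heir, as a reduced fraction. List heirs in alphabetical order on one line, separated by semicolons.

No spouse, descendants, or parent survives, so the estate passes to Waclaw's siblings per stirpes.
Half-blood siblings count for one-half the weight of whole-blood siblings at the initial division.
Dividing 1 in proportion to weights (total weight 3): Danuta (weight 1) → 1/3; Halina (weight 1/2) → 1/6; Ludmila (weight 1/2) → 1/6; Radoslaw (weight 1) → 1/3.
Danuta is living and takes 1/3.
Halina predeceased; the 1/6 allotted to Halina's branch passes to Halina's issue by representation.
The 1/6 is divided into 3 equal shares of 1/18 among Czeslaw, Pelagia, Bogdan.
Czeslaw is living and takes 1/18.
Pelagia is living and takes 1/18.
Bogdan is living and takes 1/18.
Ludmila is living and takes 1/6.
Radoslaw predeceased; the 1/3 allotted to Radoslaw's branch passes to Radoslaw's issue by representation.
The 1/3 is divided into 4 equal shares of 1/12 among Jolanta, Eliasz, Ireneusz, Kazimierz.
Jolanta is living and takes 1/12.
Eliasz is living and takes 1/12.
Ireneusz is living and takes 1/12.
Kazimierz is living and takes 1/12.

Bogdan 1/18; Czeslaw 1/18; Danuta 1/3; Eliasz 1/12; Ireneusz 1/12; Jolanta 1/12; Kazimierz 1/12; Ludmila 1/6; Pelagia 1/18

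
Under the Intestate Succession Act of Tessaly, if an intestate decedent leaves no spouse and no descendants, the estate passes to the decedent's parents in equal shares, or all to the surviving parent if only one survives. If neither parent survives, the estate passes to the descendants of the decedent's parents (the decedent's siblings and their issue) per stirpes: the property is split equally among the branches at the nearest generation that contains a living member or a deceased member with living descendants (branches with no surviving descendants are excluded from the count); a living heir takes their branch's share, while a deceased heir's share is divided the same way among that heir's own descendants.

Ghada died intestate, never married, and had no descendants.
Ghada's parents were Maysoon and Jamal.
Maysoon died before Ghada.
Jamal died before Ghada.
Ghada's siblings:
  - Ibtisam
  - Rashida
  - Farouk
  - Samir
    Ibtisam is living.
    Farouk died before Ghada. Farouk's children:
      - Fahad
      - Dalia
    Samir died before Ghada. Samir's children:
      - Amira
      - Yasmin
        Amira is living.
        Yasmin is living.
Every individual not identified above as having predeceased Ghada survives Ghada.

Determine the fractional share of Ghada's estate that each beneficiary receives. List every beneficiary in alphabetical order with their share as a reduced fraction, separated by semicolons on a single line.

Amira 1/8; Dalia 1/8; Fahad 1/8; Ibtisam 1/4; Rashida 1/4; Yasmin 1/8

Neither parent survives and there are no descendants, so the estate passes to Ghada's siblings and their issue per stirpes.
The estate is divided into 4 equal shares of 1/4 among Ibtisam, Rashida, Farouk, Samir.
Ibtisam is living and takes 1/4.
Rashida is living and takes 1/4.
Farouk predeceased; the 1/4 allotted to Farouk's branch passes to Farouk's issue by representation.
The 1/4 is divided into 2 equal shares of 1/8 among Fahad, Dalia.
Fahad is living and takes 1/8.
Dalia is living and takes 1/8.
Samir predeceased; the 1/4 allotted to Samir's branch passes to Samir's issue by representation.
The 1/4 is divided into 2 equal shares of 1/8 among Amira, Yasmin.
Amira is living and takes 1/8.
Yasmin is living and takes 1/8.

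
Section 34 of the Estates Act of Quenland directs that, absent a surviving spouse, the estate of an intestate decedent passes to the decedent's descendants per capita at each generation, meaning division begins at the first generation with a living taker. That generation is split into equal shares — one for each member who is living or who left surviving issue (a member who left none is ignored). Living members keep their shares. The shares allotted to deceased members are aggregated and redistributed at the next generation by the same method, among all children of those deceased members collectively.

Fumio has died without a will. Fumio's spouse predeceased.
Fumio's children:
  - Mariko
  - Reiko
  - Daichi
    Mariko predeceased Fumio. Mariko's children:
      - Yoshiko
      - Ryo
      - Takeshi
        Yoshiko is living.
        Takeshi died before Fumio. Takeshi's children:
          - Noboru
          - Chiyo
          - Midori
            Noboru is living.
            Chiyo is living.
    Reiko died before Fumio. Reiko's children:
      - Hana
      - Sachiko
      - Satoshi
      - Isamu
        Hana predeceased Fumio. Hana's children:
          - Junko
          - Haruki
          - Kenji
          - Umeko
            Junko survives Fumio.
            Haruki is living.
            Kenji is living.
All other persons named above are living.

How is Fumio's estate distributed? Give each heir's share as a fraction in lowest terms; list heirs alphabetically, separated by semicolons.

Chiyo 4/147; Daichi 1/3; Haruki 4/147; Isamu 2/21; Junko 4/147; Kenji 4/147; Midori 4/147; Noboru 4/147; Ryo 2/21; Sachiko 2/21; Satoshi 2/21; Umeko 4/147; Yoshiko 2/21

There is no surviving spouse, so the entire estate passes to Fumio's descendants per capita at each generation.
At generation 1 (Mariko, Reiko, Daichi) there are 3 shares of (1)/3 = 1/3 each.
Living: Daichi — each takes 1/3.
Deceased: Mariko and Reiko. Their combined 2/3 is pooled and carried to generation 2.
At generation 2 (Yoshiko, Ryo, Takeshi, Hana, Sachiko, Satoshi, Isamu) there are 7 shares of (2/3)/7 = 2/21 each.
Living: Yoshiko, Ryo, Sachiko, Satoshi, and Isamu — each takes 2/21.
Deceased: Takeshi and Hana. Their combined 4/21 is pooled and carried to generation 3.
At generation 3 (Noboru, Chiyo, Midori, Junko, Haruki, Kenji, Umeko) there are 7 shares of (4/21)/7 = 4/147 each.
Living: Noboru, Chiyo, Midori, Junko, Haruki, Kenji, and Umeko — each takes 4/147.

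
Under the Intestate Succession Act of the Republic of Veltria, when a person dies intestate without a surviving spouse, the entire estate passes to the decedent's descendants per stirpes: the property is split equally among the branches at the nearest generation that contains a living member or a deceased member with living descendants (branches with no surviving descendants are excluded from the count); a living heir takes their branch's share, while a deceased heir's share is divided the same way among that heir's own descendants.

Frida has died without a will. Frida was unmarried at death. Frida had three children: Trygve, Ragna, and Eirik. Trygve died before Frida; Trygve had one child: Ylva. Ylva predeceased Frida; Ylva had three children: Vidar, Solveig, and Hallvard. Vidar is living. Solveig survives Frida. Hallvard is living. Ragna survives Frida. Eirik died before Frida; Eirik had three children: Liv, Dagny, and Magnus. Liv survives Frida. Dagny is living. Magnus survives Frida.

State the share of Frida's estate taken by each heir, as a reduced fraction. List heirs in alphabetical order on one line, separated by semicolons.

Dagny 1/9; Hallvard 1/9; Liv 1/9; Magnus 1/9; Ragna 1/3; Solveig 1/9; Vidar 1/9

There is no surviving spouse, so the entire estate passes to Frida's descendants per stirpes.
The estate is divided into 3 equal shares of 1/3 among Trygve, Ragna, Eirik.
Trygve predeceased; the 1/3 allotted to Trygve's branch passes to Trygve's issue by representation.
Ylva's line is the sole branch at this level, so the full 1/3 passes to Ylva's issue by representation.
The 1/3 is divided into 3 equal shares of 1/9 among Vidar, Solveig, Hallvard.
Vidar is living and takes 1/9.
Solveig is living and takes 1/9.
Hallvard is living and takes 1/9.
Ragna is living and takes 1/3.
Eirik predeceased; the 1/3 allotted to Eirik's branch passes to Eirik's issue by representation.
The 1/3 is divided into 3 equal shares of 1/9 among Liv, Dagny, Magnus.
Liv is living and takes 1/9.
Dagny is living and takes 1/9.
Magnus is living and takes 1/9.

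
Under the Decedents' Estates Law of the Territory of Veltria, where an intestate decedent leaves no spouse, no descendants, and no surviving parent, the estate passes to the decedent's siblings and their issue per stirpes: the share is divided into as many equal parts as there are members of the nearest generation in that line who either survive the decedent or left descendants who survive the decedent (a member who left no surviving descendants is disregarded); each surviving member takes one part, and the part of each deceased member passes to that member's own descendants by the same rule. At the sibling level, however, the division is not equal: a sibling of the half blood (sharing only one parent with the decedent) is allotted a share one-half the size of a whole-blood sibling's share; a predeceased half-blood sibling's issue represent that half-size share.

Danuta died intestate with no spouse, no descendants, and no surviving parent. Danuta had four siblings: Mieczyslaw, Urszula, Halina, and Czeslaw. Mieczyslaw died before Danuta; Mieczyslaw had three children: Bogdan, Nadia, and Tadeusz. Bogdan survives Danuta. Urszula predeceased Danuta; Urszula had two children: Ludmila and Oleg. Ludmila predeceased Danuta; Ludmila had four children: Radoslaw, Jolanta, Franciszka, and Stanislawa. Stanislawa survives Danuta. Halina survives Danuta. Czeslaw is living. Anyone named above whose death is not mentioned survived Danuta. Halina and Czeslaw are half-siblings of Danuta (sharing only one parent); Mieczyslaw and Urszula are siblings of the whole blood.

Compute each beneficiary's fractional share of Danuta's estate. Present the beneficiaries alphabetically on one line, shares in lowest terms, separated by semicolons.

No spouse, descendants, or parent survives, so the estate passes to Danuta's siblings per stirpes.
Half-blood siblings count for one-half the weight of whole-blood siblings at the initial division.
Dividing 1 in proportion to weights (total weight 3): Mieczyslaw (weight 1) → 1/3; Urszula (weight 1) → 1/3; Halina (weight 1/2) → 1/6; Czeslaw (weight 1/2) → 1/6.
Mieczyslaw predeceased; the 1/3 allotted to Mieczyslaw's branch passes to Mieczyslaw's issue by representation.
The 1/3 is divided into 3 equal shares of 1/9 among Bogdan, Nadia, Tadeusz.
Bogdan is living and takes 1/9.
Nadia is living and takes 1/9.
Tadeusz is living and takes 1/9.
Urszula predeceased; the 1/3 allotted to Urszula's branch passes to Urszula's issue by representation.
The 1/3 is divided into 2 equal shares of 1/6 among Ludmila, Oleg.
Ludmila predeceased; the 1/6 allotted to Ludmila's branch passes to Ludmila's issue by representation.
The 1/6 is divided into 4 equal shares of 1/24 among Radoslaw, Jolanta, Franciszka, Stanislawa.
Radoslaw is living and takes 1/24.
Jolanta is living and takes 1/24.
Franciszka is living and takes 1/24.
Stanislawa is living and takes 1/24.
Oleg is living and takes 1/6.
Halina is living and takes 1/6.
Czeslaw is living and takes 1/6.

Bogdan 1/9; Czeslaw 1/6; Franciszka 1/24; Halina 1/6; Jolanta 1/24; Nadia 1/9; Oleg 1/6; Radoslaw 1/24; Stanislawa 1/24; Tadeusz 1/9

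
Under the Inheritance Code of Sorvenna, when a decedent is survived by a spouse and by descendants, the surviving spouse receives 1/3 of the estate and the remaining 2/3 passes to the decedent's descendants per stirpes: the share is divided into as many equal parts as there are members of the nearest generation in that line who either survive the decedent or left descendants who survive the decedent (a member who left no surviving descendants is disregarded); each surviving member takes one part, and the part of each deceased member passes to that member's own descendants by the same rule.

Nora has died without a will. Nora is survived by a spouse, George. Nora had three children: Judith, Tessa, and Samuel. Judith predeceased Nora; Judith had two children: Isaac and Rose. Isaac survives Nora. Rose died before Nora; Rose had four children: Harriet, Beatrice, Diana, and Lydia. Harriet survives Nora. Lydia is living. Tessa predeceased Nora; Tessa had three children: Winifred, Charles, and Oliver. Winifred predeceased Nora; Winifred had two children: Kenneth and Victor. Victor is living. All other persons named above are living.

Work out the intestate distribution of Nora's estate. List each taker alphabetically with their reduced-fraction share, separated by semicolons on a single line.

Beatrice 1/36; Charles 2/27; Diana 1/36; George 1/3; Harriet 1/36; Isaac 1/9; Kenneth 1/27; Lydia 1/36; Oliver 2/27; Samuel 2/9; Victor 1/27

George, as surviving spouse, takes 1/3.
The remaining 2/3 passes to Nora's descendants per stirpes.
The 2/3 is divided into 3 equal shares of 2/9 among Judith, Tessa, Samuel.
Judith predeceased; the 2/9 allotted to Judith's branch passes to Judith's issue by representation.
The 2/9 is divided into 2 equal shares of 1/9 among Isaac, Rose.
Isaac is living and takes 1/9.
Rose predeceased; the 1/9 allotted to Rose's branch passes to Rose's issue by representation.
The 1/9 is divided into 4 equal shares of 1/36 among Harriet, Beatrice, Diana, Lydia.
Harriet is living and takes 1/36.
Beatrice is living and takes 1/36.
Diana is living and takes 1/36.
Lydia is living and takes 1/36.
Tessa predeceased; the 2/9 allotted to Tessa's branch passes to Tessa's issue by representation.
The 2/9 is divided into 3 equal shares of 2/27 among Winifred, Charles, Oliver.
Winifred predeceased; the 2/27 allotted to Winifred's branch passes to Winifred's issue by representation.
The 2/27 is divided into 2 equal shares of 1/27 among Kenneth, Victor.
Kenneth is living and takes 1/27.
Victor is living and takes 1/27.
Charles is living and takes 2/27.
Oliver is living and takes 2/27.
Samuel is living and takes 2/9.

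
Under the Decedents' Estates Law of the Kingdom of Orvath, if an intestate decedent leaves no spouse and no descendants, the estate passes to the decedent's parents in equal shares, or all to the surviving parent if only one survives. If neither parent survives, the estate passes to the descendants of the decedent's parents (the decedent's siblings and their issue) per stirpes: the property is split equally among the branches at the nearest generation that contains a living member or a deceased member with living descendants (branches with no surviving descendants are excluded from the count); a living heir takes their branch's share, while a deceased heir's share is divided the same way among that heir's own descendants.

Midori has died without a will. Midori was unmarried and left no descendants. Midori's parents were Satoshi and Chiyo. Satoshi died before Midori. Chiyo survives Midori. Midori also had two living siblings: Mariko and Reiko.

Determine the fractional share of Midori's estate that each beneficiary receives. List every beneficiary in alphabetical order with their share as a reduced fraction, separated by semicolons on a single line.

Chiyo 1

Only one parent, Chiyo, survives, so Chiyo takes the entire estate. The siblings take nothing because a surviving parent has priority.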